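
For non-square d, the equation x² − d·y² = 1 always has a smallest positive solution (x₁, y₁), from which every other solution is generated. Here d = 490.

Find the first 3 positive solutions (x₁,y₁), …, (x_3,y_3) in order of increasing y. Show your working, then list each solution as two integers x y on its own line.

√490 → a₀=22, period (7,2,1,4,4,4,1,2,7,44); ℓ=10 even so k=9
step 0: (22, 1)  from 22·(1,0) + (0,1)
…
step 2: (332, 15)  from 2·(155,7) + (22,1)
…
step 6: (40708, 1839)  from 4·(9607,434) + (2280,103)
…
step 8: (141338, 6385)  from 2·(50315,2273) + (40708,1839)
step 9: (1039681, 46968)  from 7·(141338,6385) + (50315,2273)
→ (1039681, 46968).  Check: 1039681²=1080936581761, 490·46968²=1080936581760, difference 1.
k=2:  x_2 = 1039681·1039681+490·46968·46968 = 2161873163521,  y_2 = 1039681·46968+46968·1039681 = 97663474416
k=3:  x_3 = 1039681·2161873163521+490·46968·97663474416 = 4495316905044313921,  y_3 = 1039681·97663474416+46968·2161873163521 = 203077717488555624

1039681 46968
2161873163521 97663474416
4495316905044313921 203077717488555624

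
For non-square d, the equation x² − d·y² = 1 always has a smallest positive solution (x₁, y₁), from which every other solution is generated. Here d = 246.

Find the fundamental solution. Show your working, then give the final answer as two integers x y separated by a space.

d=246: √d = [15; 1,2,5,1,14,1,5,2,1,30] (ℓ=10, even), read p_9/q_9
a_0=15:  p_0=15·1+0=15,  q_0=15·0+1=1
a_1=1:  p_1=1·15+1=16,  q_1=1·1+0=1
a_2=2:  p_2=2·16+15=47,  q_2=2·1+1=3
…
a_6=1:  p_6=1·4423+298=4721,  q_6=1·282+19=301
a_7=5:  p_7=5·4721+4423=28028,  q_7=5·301+282=1787
a_8=2:  p_8=2·28028+4721=60777,  q_8=2·1787+301=3875
a_9=1:  p_9=1·60777+28028=88805,  q_9=1·3875+1787=5662
fundamental: x₁=88805, y₁=5662  (since 7886328025 − 246·32058244 = 1)

88805 5662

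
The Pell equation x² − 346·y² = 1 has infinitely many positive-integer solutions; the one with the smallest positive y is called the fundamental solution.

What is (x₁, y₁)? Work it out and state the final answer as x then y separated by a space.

17299 930

d=346: √d = [18; 1,1,1,1,36] (ℓ=5, odd), read p_9/q_9
a_0=18:  p_0=18·1+0=18,  q_0=18·0+1=1
…
a_2=1:  p_2=1·19+18=37,  q_2=1·1+1=2
a_3=1:  p_3=1·37+19=56,  q_3=1·2+1=3
…
a_8=1:  p_8=1·6901+3497=10398,  q_8=1·371+188=559
a_9=1:  p_9=1·10398+6901=17299,  q_9=1·559+371=930
(x₁, y₁) = (17299, 930);  17299² − 346·930² = 1 ✓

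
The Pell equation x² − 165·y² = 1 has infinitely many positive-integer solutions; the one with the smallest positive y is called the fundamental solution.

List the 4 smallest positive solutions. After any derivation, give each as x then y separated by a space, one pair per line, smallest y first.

1079 84
2328481 181272
5024860919 391184892
10843647534721 844176815664

√165 → a₀=12, period (1,5,2,5,1,24); ℓ=6 even so k=5
i=0: a=12 ⇒ p=12, q=1
…
i=2: a=5 ⇒ p=77, q=6
…
i=4: a=5 ⇒ p=912, q=71
i=5: a=1 ⇒ p=1079, q=84
→ (1079, 84).  Check: 1079²=1164241, 165·84²=1164240, difference 1.
n=2: (1079,84)∘(1079,84) = (1079·1079+165·84·84, 1079·84+84·1079) = (2328481,181272)
n=3: (2328481,181272)∘(1079,84) = (1079·2328481+165·84·181272, 1079·181272+84·2328481) = (5024860919,391184892)
n=4: (5024860919,391184892)∘(1079,84) = (1079·5024860919+165·84·391184892, 1079·391184892+84·5024860919) = (10843647534721,844176815664)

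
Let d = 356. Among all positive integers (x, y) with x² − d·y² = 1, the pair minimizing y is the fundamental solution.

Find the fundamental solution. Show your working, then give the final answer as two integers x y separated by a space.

[18; 1,6,1,1,2,…,6,1,36] for √356; ℓ=14 ⇒ convergent index 13
i=0: a=18 ⇒ p=18, q=1
…
i=6: a=1 ⇒ p=1000, q=53
…
i=8: a=1 ⇒ p=9717, q=515
…
i=12: a=6 ⇒ p=433982, q=23001
i=13: a=1 ⇒ p=500001, q=26500
fundamental: x₁=500001, y₁=26500  (since 250001000001 − 356·702250000 = 1)

500001 26500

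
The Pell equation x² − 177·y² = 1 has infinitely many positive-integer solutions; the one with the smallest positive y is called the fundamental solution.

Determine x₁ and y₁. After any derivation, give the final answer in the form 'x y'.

62423 4692

√177 → a₀=13, period (3,3,2,8,2,3,3,26); ℓ=8 even so k=7
a_0=13:  p_0=13·1+0=13,  q_0=13·0+1=1
a_1=3:  p_1=3·13+1=40,  q_1=3·1+0=3
a_2=3:  p_2=3·40+13=133,  q_2=3·3+1=10
…
a_4=8:  p_4=8·306+133=2581,  q_4=8·23+10=194
a_5=2:  p_5=2·2581+306=5468,  q_5=2·194+23=411
a_6=3:  p_6=3·5468+2581=18985,  q_6=3·411+194=1427
a_7=3:  p_7=3·18985+5468=62423,  q_7=3·1427+411=4692
(x₁, y₁) = (62423, 4692);  62423² − 177·4692² = 1 ✓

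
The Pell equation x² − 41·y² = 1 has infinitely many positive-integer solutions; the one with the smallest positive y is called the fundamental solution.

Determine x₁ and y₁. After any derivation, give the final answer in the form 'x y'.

2049 320

[6; 2,2,12] for √41; ℓ=3 ⇒ convergent index 5
i=0: a=6 ⇒ p=6, q=1
i=1: a=2 ⇒ p=13, q=2
i=2: a=2 ⇒ p=32, q=5
i=3: a=12 ⇒ p=397, q=62
i=4: a=2 ⇒ p=826, q=129
i=5: a=2 ⇒ p=2049, q=320
(x₁, y₁) = (2049, 320);  2049² − 41·320² = 1 ✓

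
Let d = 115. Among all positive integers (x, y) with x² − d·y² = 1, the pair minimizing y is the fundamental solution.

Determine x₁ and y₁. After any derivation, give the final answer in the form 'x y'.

1126 105

d=115: √d = [10; 1,2,1,1,1,1,1,2,1,20] (ℓ=10, even), read p_9/q_9
k=0  a_k=10  p_k/q_k = 10/1
…
k=2  a_k=2  p_k/q_k = 32/3
k=3  a_k=1  p_k/q_k = 43/4
k=4  a_k=1  p_k/q_k = 75/7
k=5  a_k=1  p_k/q_k = 118/11
k=6  a_k=1  p_k/q_k = 193/18
k=7  a_k=1  p_k/q_k = 311/29
k=8  a_k=2  p_k/q_k = 815/76
k=9  a_k=1  p_k/q_k = 1126/105
(x₁, y₁) = (1126, 105);  1126² − 115·105² = 1 ✓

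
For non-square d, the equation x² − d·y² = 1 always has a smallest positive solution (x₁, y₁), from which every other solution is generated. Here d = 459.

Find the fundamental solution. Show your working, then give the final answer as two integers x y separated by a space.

√459 = [21; 2,2,1,4,21,4,1,2,2,42, …], period ℓ=10 (even) → k=9
step 0: (21, 1)  from 21·(1,0) + (0,1)
…
step 3: (150, 7)  from 1·(107,5) + (43,2)
…
step 6: (60695, 2833)  from 4·(14997,700) + (707,33)
step 7: (75692, 3533)  from 1·(60695,2833) + (14997,700)
step 8: (212079, 9899)  from 2·(75692,3533) + (60695,2833)
step 9: (499850, 23331)  from 2·(212079,9899) + (75692,3533)
→ (499850, 23331).  Check: 499850²=249850022500, 459·23331²=249850022499, difference 1.

499850 23331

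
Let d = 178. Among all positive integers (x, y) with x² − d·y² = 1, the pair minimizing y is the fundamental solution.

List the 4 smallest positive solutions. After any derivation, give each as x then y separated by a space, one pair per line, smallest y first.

d=178: √d = [13; 2,1,12,1,2,26] (ℓ=6, even), read p_5/q_5
step 0: (13, 1)  from 13·(1,0) + (0,1)
step 1: (27, 2)  from 2·(13,1) + (1,0)
step 2: (40, 3)  from 1·(27,2) + (13,1)
…
step 4: (547, 41)  from 1·(507,38) + (40,3)
step 5: (1601, 120)  from 2·(547,41) + (507,38)
fundamental: x₁=1601, y₁=120  (since 2563201 − 178·14400 = 1)
k=2:  x_2 = 1601·1601+178·120·120 = 5126401,  y_2 = 1601·120+120·1601 = 384240
k=3:  x_3 = 1601·5126401+178·120·384240 = 16414734401,  y_3 = 1601·384240+120·5126401 = 1230336360
k=4:  x_4 = 1601·16414734401+178·120·1230336360 = 52559974425601,  y_4 = 1601·1230336360+120·16414734401 = 3939536640480

1601 120
5126401 384240
16414734401 1230336360
52559974425601 3939536640480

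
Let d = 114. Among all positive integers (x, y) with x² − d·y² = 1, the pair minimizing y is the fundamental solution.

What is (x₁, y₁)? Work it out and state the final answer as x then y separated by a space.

√114 → a₀=10, period (1,2,10,2,1,20); ℓ=6 even so k=5
k=0  a_k=10  p_k/q_k = 10/1
…
k=2  a_k=2  p_k/q_k = 32/3
…
k=4  a_k=2  p_k/q_k = 694/65
k=5  a_k=1  p_k/q_k = 1025/96
→ (1025, 96).  Check: 1025²=1050625, 114·96²=1050624, difference 1.

1025 96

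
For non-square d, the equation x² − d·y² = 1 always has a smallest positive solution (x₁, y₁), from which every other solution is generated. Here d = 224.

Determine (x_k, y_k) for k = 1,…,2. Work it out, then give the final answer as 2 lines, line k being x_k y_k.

15 1
449 30

d=224: √d = [14; 1,28] (ℓ=2, even), read p_1/q_1
step 0: (14, 1)  from 14·(1,0) + (0,1)
step 1: (15, 1)  from 1·(14,1) + (1,0)
→ (15, 1).  Check: 15²=225, 224·1²=224, difference 1.
(x_2, y_2) = (15·15 + 224·1·1, 15·1 + 1·15) = (449, 30)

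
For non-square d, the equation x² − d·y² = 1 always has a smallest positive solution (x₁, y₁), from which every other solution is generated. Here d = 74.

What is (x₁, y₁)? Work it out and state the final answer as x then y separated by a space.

3699 430

d=74: √d = [8; 1,1,1,1,16] (ℓ=5, odd), read p_9/q_9
step 0: (8, 1)  from 8·(1,0) + (0,1)
step 1: (9, 1)  from 1·(8,1) + (1,0)
…
step 3: (26, 3)  from 1·(17,2) + (9,1)
…
step 5: (714, 83)  from 16·(43,5) + (26,3)
…
step 8: (2228, 259)  from 1·(1471,171) + (757,88)
step 9: (3699, 430)  from 1·(2228,259) + (1471,171)
(x₁, y₁) = (3699, 430);  3699² − 74·430² = 1 ✓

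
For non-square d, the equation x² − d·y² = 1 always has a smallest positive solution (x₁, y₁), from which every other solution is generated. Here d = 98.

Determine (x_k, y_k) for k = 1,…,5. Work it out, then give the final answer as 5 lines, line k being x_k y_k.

[9; 1,8,1,18] for √98; ℓ=4 ⇒ convergent index 3
step 0: (9, 1)  from 9·(1,0) + (0,1)
step 1: (10, 1)  from 1·(9,1) + (1,0)
step 2: (89, 9)  from 8·(10,1) + (9,1)
step 3: (99, 10)  from 1·(89,9) + (10,1)
→ (99, 10).  Check: 99²=9801, 98·10²=9800, difference 1.
k=2:  x_2 = 99·99+98·10·10 = 19601,  y_2 = 99·10+10·99 = 1980
k=3:  x_3 = 99·19601+98·10·1980 = 3880899,  y_3 = 99·1980+10·19601 = 392030
k=4:  x_4 = 99·3880899+98·10·392030 = 768398401,  y_4 = 99·392030+10·3880899 = 77619960
k=5:  x_5 = 99·768398401+98·10·77619960 = 152139002499,  y_5 = 99·77619960+10·768398401 = 15368360050

99 10
19601 1980
3880899 392030
768398401 77619960
152139002499 15368360050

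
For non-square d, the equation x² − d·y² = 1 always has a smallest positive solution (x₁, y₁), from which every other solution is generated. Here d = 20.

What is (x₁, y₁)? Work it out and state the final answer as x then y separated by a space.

[4; 2,8] for √20; ℓ=2 ⇒ convergent index 1
step 0: (4, 1)  from 4·(1,0) + (0,1)
step 1: (9, 2)  from 2·(4,1) + (1,0)
(x₁, y₁) = (9, 2);  9² − 20·2² = 1 ✓

9 2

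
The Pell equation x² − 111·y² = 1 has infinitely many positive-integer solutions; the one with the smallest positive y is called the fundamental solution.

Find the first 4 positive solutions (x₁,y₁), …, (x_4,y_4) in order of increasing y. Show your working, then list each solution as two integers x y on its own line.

[10; 1,1,6,1,1,20] for √111; ℓ=6 ⇒ convergent index 5
a_0=10:  p_0=10·1+0=10,  q_0=10·0+1=1
a_1=1:  p_1=1·10+1=11,  q_1=1·1+0=1
…
a_3=6:  p_3=6·21+11=137,  q_3=6·2+1=13
a_4=1:  p_4=1·137+21=158,  q_4=1·13+2=15
a_5=1:  p_5=1·158+137=295,  q_5=1·15+13=28
→ (295, 28).  Check: 295²=87025, 111·28²=87024, difference 1.
k=2:  x_2 = 295·295+111·28·28 = 174049,  y_2 = 295·28+28·295 = 16520
k=3:  x_3 = 295·174049+111·28·16520 = 102688615,  y_3 = 295·16520+28·174049 = 9746772
k=4:  x_4 = 295·102688615+111·28·9746772 = 60586108801,  y_4 = 295·9746772+28·102688615 = 5750578960

295 28
174049 16520
102688615 9746772
60586108801 5750578960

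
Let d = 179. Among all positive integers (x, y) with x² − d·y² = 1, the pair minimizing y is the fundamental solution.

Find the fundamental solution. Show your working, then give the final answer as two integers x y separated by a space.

4190210 313191

√179 = [13; 2,1,1,1,3,…,1,2,26, …], period ℓ=14 (even) → k=13
k=0  a_k=13  p_k/q_k = 13/1
k=1  a_k=2  p_k/q_k = 27/2
…
k=3  a_k=1  p_k/q_k = 67/5
k=4  a_k=1  p_k/q_k = 107/8
…
k=6  a_k=5  p_k/q_k = 2047/153
…
k=8  a_k=5  p_k/q_k = 137042/10243
k=9  a_k=3  p_k/q_k = 438125/32747
…
k=12  a_k=1  p_k/q_k = 1588459/118727
k=13  a_k=2  p_k/q_k = 4190210/313191
fundamental: x₁=4190210, y₁=313191  (since 17557859844100 − 179·98088602481 = 1)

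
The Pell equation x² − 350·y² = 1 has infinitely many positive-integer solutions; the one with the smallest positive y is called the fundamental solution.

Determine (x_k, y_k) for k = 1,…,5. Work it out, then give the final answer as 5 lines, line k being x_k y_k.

[18; 1,2,2,2,1,36] for √350; ℓ=6 ⇒ convergent index 5
k=0  a_k=18  p_k/q_k = 18/1
k=1  a_k=1  p_k/q_k = 19/1
…
k=4  a_k=2  p_k/q_k = 318/17
k=5  a_k=1  p_k/q_k = 449/24
→ (449, 24).  Check: 449²=201601, 350·24²=201600, difference 1.
n=2: (449,24)∘(449,24) = (449·449+350·24·24, 449·24+24·449) = (403201,21552)
n=3: (403201,21552)∘(449,24) = (449·403201+350·24·21552, 449·21552+24·403201) = (362074049,19353672)
n=4: (362074049,19353672)∘(449,24) = (449·362074049+350·24·19353672, 449·19353672+24·362074049) = (325142092801,17379575904)
n=5: (325142092801,17379575904)∘(449,24) = (449·325142092801+350·24·17379575904, 449·17379575904+24·325142092801) = (291977237261249,15606839808120)

449 24
403201 21552
362074049 19353672
325142092801 17379575904
291977237261249 15606839808120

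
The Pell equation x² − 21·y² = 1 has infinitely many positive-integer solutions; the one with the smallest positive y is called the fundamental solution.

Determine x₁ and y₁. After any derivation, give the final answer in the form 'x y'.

√21 = [4; 1,1,2,1,1,8, …], period ℓ=6 (even) → k=5
a_0=4:  p_0=4·1+0=4,  q_0=4·0+1=1
a_1=1:  p_1=1·4+1=5,  q_1=1·1+0=1
…
a_4=1:  p_4=1·23+9=32,  q_4=1·5+2=7
a_5=1:  p_5=1·32+23=55,  q_5=1·7+5=12
→ (55, 12).  Check: 55²=3025, 21·12²=3024, difference 1.

55 12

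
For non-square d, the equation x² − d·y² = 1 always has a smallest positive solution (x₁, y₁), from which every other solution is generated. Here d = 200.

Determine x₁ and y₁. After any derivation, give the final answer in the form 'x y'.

√200 = [14; 7,28, …], period ℓ=2 (even) → k=1
k=0  a_k=14  p_k/q_k = 14/1
k=1  a_k=7  p_k/q_k = 99/7
→ (99, 7).  Check: 99²=9801, 200·7²=9800, difference 1.

99 7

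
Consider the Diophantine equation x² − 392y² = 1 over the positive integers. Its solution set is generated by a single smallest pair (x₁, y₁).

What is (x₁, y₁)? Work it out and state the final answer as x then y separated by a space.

99 5

d=392: √d = [19; 1,3,1,38] (ℓ=4, even), read p_3/q_3
a_0=19:  p_0=19·1+0=19,  q_0=19·0+1=1
…
a_2=3:  p_2=3·20+19=79,  q_2=3·1+1=4
a_3=1:  p_3=1·79+20=99,  q_3=1·4+1=5
(x₁, y₁) = (99, 5);  99² − 392·5² = 1 ✓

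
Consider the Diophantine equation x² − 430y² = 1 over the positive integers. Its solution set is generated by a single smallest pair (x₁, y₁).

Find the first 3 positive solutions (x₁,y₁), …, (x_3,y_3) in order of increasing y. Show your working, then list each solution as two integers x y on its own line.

√430 → a₀=20, period (1,2,1,3,1,…,2,1,40); ℓ=14 even so k=13
k=0  a_k=20  p_k/q_k = 20/1
k=1  a_k=1  p_k/q_k = 21/1
k=2  a_k=2  p_k/q_k = 62/3
k=3  a_k=1  p_k/q_k = 83/4
k=4  a_k=3  p_k/q_k = 311/15
k=5  a_k=1  p_k/q_k = 394/19
k=6  a_k=6  p_k/q_k = 2675/129
k=7  a_k=8  p_k/q_k = 21794/1051
…
k=9  a_k=1  p_k/q_k = 155233/7486
…
k=12  a_k=2  p_k/q_k = 2107880/101651
k=13  a_k=1  p_k/q_k = 2862251/138030
fundamental: x₁=2862251, y₁=138030  (since 8192480787001 − 430·19052280900 = 1)
n=2: (2862251,138030)∘(2862251,138030) = (2862251·2862251+430·138030·138030, 2862251·138030+138030·2862251) = (16384961574001,790153011060)
n=3: (16384961574001,790153011060)∘(2862251,138030) = (2862251·16384961574001+430·138030·790153011060, 2862251·790153011060+138030·16384961574001) = (93795745300289010251,4523232492118854090)

2862251 138030
16384961574001 790153011060
93795745300289010251 4523232492118854090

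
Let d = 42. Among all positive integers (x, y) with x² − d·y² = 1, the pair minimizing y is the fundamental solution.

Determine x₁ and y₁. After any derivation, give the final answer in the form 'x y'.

√42 → a₀=6, period (2,12); ℓ=2 even so k=1
step 0: (6, 1)  from 6·(1,0) + (0,1)
step 1: (13, 2)  from 2·(6,1) + (1,0)
→ (13, 2).  Check: 13²=169, 42·2²=168, difference 1.

13 2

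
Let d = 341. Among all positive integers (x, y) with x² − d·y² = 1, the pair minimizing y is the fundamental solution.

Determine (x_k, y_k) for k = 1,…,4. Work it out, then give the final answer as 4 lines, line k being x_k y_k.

√341 → a₀=18, period (2,6,1,8,2,…,6,2,36); ℓ=14 even so k=13
a_0=18:  p_0=18·1+0=18,  q_0=18·0+1=1
…
a_6=1:  p_6=1·5189+2456=7645,  q_6=1·281+133=414
a_7=2:  p_7=2·7645+5189=20479,  q_7=2·414+281=1109
…
a_10=8:  p_10=8·76727+28124=641940,  q_10=8·4155+1523=34763
…
a_12=6:  p_12=6·718667+641940=4953942,  q_12=6·38918+34763=268271
a_13=2:  p_13=2·4953942+718667=10626551,  q_13=2·268271+38918=575460
→ (10626551, 575460).  Check: 10626551²=112923586155601, 341·575460²=112923586155600, difference 1.
(x_2, y_2) = (10626551·10626551 + 341·575460·575460, 10626551·575460 + 575460·10626551) = (225847172311201, 12230310076920)
(x_3, y_3) = (10626551·225847172311201 + 341·575460·12230310076920, 10626551·12230310076920 + 575460·225847172311201) = (4799952989541519968951, 259932027556408030380)
(x_4, y_4) = (10626551·4799952989541519968951 + 341·575460·259932027556408030380, 10626551·259932027556408030380 + 575460·4799952989541519968951) = (102013890481930631287980124801, 5524361894723138392975161840)

10626551 575460
225847172311201 12230310076920
4799952989541519968951 259932027556408030380
102013890481930631287980124801 5524361894723138392975161840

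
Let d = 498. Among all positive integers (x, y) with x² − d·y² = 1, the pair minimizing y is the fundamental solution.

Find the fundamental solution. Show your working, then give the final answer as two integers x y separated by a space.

179777 8056

d=498: √d = [22; 3,6,22,6,3,44] (ℓ=6, even), read p_5/q_5
a_0=22:  p_0=22·1+0=22,  q_0=22·0+1=1
a_1=3:  p_1=3·22+1=67,  q_1=3·1+0=3
a_2=6:  p_2=6·67+22=424,  q_2=6·3+1=19
a_3=22:  p_3=22·424+67=9395,  q_3=22·19+3=421
a_4=6:  p_4=6·9395+424=56794,  q_4=6·421+19=2545
a_5=3:  p_5=3·56794+9395=179777,  q_5=3·2545+421=8056
(x₁, y₁) = (179777, 8056);  179777² − 498·8056² = 1 ✓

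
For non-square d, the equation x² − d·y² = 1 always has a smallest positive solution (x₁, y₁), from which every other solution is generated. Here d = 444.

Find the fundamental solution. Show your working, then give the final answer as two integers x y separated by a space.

295 14

√444 = [21; 14,42, …], period ℓ=2 (even) → k=1
k=0  a_k=21  p_k/q_k = 21/1
k=1  a_k=14  p_k/q_k = 295/14
(x₁, y₁) = (295, 14);  295² − 444·14² = 1 ✓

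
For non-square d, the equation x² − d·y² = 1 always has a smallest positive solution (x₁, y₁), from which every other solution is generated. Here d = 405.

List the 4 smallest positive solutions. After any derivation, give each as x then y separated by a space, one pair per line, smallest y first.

d=405: √d = [20; 8,40] (ℓ=2, even), read p_1/q_1
i=0: a=20 ⇒ p=20, q=1
i=1: a=8 ⇒ p=161, q=8
(x₁, y₁) = (161, 8);  161² − 405·8² = 1 ✓
(161+8√405)^2 = 51841 + 2576√405
(161+8√405)^3 = 16692641 + 829464√405
(161+8√405)^4 = 5374978561 + 267084832√405

161 8
51841 2576
16692641 829464
5374978561 267084832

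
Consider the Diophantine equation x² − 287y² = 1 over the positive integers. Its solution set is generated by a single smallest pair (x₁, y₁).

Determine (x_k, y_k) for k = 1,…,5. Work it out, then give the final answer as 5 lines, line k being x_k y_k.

[16; 1,15,1,32] for √287; ℓ=4 ⇒ convergent index 3
k=0  a_k=16  p_k/q_k = 16/1
…
k=2  a_k=15  p_k/q_k = 271/16
k=3  a_k=1  p_k/q_k = 288/17
(x₁, y₁) = (288, 17);  288² − 287·17² = 1 ✓
(288+17√287)^2 = 165887 + 9792√287
(288+17√287)^3 = 95550624 + 5640175√287
(288+17√287)^4 = 55036993537 + 3248731008√287
(288+17√287)^5 = 31701212726688 + 1871263420433√287

288 17
165887 9792
95550624 5640175
55036993537 3248731008
31701212726688 1871263420433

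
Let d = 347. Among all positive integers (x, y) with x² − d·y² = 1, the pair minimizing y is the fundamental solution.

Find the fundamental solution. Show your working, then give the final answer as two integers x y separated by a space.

641602 34443

√347 = [18; 1,1,1,2,4,…,1,1,36, …], period ℓ=14 (even) → k=13
a_0=18:  p_0=18·1+0=18,  q_0=18·0+1=1
…
a_4=2:  p_4=2·56+37=149,  q_4=2·3+2=8
…
a_6=1:  p_6=1·652+149=801,  q_6=1·35+8=43
…
a_8=1:  p_8=1·14269+801=15070,  q_8=1·766+43=809
…
a_12=1:  p_12=1·238717+164168=402885,  q_12=1·12815+8813=21628
a_13=1:  p_13=1·402885+238717=641602,  q_13=1·21628+12815=34443
→ (641602, 34443).  Check: 641602²=411653126404, 347·34443²=411653126403, difference 1.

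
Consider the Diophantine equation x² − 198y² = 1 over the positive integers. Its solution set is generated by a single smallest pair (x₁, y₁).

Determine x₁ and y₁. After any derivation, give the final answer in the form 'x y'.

d=198: √d = [14; 14,28] (ℓ=2, even), read p_1/q_1
i=0: a=14 ⇒ p=14, q=1
i=1: a=14 ⇒ p=197, q=14
fundamental: x₁=197, y₁=14  (since 38809 − 198·196 = 1)

197 14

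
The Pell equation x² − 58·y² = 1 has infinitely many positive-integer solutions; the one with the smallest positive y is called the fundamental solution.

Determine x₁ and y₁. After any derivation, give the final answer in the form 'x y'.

d=58: √d = [7; 1,1,1,1,1,1,14] (ℓ=7, odd), read p_13/q_13
k=0  a_k=7  p_k/q_k = 7/1
k=1  a_k=1  p_k/q_k = 8/1
k=2  a_k=1  p_k/q_k = 15/2
k=3  a_k=1  p_k/q_k = 23/3
k=4  a_k=1  p_k/q_k = 38/5
k=5  a_k=1  p_k/q_k = 61/8
k=6  a_k=1  p_k/q_k = 99/13
k=7  a_k=14  p_k/q_k = 1447/190
k=8  a_k=1  p_k/q_k = 1546/203
k=9  a_k=1  p_k/q_k = 2993/393
…
k=12  a_k=1  p_k/q_k = 12071/1585
k=13  a_k=1  p_k/q_k = 19603/2574
fundamental: x₁=19603, y₁=2574  (since 384277609 − 58·6625476 = 1)

19603 2574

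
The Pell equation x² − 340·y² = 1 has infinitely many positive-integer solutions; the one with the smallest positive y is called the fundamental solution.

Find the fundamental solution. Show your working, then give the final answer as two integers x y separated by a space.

d=340: √d = [18; 2,3,1,1,1,…,3,2,36] (ℓ=14, even), read p_13/q_13
k=0  a_k=18  p_k/q_k = 18/1
k=1  a_k=2  p_k/q_k = 37/2
k=2  a_k=3  p_k/q_k = 129/7
k=3  a_k=1  p_k/q_k = 166/9
…
k=5  a_k=1  p_k/q_k = 461/25
k=6  a_k=1  p_k/q_k = 756/41
k=7  a_k=8  p_k/q_k = 6509/353
k=8  a_k=1  p_k/q_k = 7265/394
k=9  a_k=1  p_k/q_k = 13774/747
…
k=12  a_k=3  p_k/q_k = 125478/6805
k=13  a_k=2  p_k/q_k = 285769/15498
→ (285769, 15498).  Check: 285769²=81663921361, 340·15498²=81663921360, difference 1.

285769 15498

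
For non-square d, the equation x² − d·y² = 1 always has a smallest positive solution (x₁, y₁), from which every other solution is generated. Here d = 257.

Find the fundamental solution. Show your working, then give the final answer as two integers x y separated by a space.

513 32

[16; 32] for √257; ℓ=1 ⇒ convergent index 1
k=0  a_k=16  p_k/q_k = 16/1
k=1  a_k=32  p_k/q_k = 513/32
(x₁, y₁) = (513, 32);  513² − 257·32² = 1 ✓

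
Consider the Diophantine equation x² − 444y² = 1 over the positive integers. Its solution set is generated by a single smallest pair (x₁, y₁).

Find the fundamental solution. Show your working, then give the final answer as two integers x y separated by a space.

295 14

√444 → a₀=21, period (14,42); ℓ=2 even so k=1
step 0: (21, 1)  from 21·(1,0) + (0,1)
step 1: (295, 14)  from 14·(21,1) + (1,0)
fundamental: x₁=295, y₁=14  (since 87025 − 444·196 = 1)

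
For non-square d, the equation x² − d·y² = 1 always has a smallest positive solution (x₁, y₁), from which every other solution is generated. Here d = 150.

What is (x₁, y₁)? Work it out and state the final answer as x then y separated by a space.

49 4

d=150: √d = [12; 4,24] (ℓ=2, even), read p_1/q_1
a_0=12:  p_0=12·1+0=12,  q_0=12·0+1=1
a_1=4:  p_1=4·12+1=49,  q_1=4·1+0=4
→ (49, 4).  Check: 49²=2401, 150·4²=2400, difference 1.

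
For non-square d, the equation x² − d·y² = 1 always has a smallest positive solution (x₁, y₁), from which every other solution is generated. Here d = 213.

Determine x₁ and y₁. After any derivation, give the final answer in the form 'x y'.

194399 13320

d=213: √d = [14; 1,1,2,6,1,8,1,6,2,1,1,28] (ℓ=12, even), read p_11/q_11
i=0: a=14 ⇒ p=14, q=1
i=1: a=1 ⇒ p=15, q=1
…
i=5: a=1 ⇒ p=540, q=37
…
i=8: a=6 ⇒ p=36749, q=2518
i=9: a=2 ⇒ p=78825, q=5401
i=10: a=1 ⇒ p=115574, q=7919
i=11: a=1 ⇒ p=194399, q=13320
→ (194399, 13320).  Check: 194399²=37790971201, 213·13320²=37790971200, difference 1.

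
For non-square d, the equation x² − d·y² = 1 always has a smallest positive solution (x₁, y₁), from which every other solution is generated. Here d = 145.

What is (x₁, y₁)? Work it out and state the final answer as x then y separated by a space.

√145 = [12; 24, …], period ℓ=1 (odd) → k=1
a_0=12:  p_0=12·1+0=12,  q_0=12·0+1=1
a_1=24:  p_1=24·12+1=289,  q_1=24·1+0=24
fundamental: x₁=289, y₁=24  (since 83521 − 145·576 = 1)

289 24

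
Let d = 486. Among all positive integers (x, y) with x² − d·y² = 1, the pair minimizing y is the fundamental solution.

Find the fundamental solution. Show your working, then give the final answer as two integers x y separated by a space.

485 22

d=486: √d = [22; 22,44] (ℓ=2, even), read p_1/q_1
a_0=22:  p_0=22·1+0=22,  q_0=22·0+1=1
a_1=22:  p_1=22·22+1=485,  q_1=22·1+0=22
fundamental: x₁=485, y₁=22  (since 235225 − 486·484 = 1)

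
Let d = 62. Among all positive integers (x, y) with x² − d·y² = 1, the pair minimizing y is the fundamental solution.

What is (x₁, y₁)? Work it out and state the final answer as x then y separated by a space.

63 8

√62 = [7; 1,6,1,14, …], period ℓ=4 (even) → k=3
step 0: (7, 1)  from 7·(1,0) + (0,1)
step 1: (8, 1)  from 1·(7,1) + (1,0)
step 2: (55, 7)  from 6·(8,1) + (7,1)
step 3: (63, 8)  from 1·(55,7) + (8,1)
(x₁, y₁) = (63, 8);  63² − 62·8² = 1 ✓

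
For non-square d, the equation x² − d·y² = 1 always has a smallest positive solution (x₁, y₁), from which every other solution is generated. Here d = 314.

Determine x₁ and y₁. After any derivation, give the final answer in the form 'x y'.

√314 → a₀=17, period (1,2,1,1,2,1,34); ℓ=7 odd so k=13
i=0: a=17 ⇒ p=17, q=1
…
i=3: a=1 ⇒ p=71, q=4
…
i=9: a=2 ⇒ p=47029, q=2654
…
i=12: a=2 ⇒ p=282617, q=15949
i=13: a=1 ⇒ p=392499, q=22150
(x₁, y₁) = (392499, 22150);  392499² − 314·22150² = 1 ✓

392499 22150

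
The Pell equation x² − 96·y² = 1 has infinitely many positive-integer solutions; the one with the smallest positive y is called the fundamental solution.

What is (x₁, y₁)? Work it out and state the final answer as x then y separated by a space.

49 5

√96 = [9; 1,3,1,18, …], period ℓ=4 (even) → k=3
i=0: a=9 ⇒ p=9, q=1
i=1: a=1 ⇒ p=10, q=1
i=2: a=3 ⇒ p=39, q=4
i=3: a=1 ⇒ p=49, q=5
(x₁, y₁) = (49, 5);  49² − 96·5² = 1 ✓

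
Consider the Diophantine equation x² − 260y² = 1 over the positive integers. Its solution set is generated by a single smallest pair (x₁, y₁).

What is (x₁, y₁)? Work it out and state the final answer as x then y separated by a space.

√260 = [16; 8,32, …], period ℓ=2 (even) → k=1
i=0: a=16 ⇒ p=16, q=1
i=1: a=8 ⇒ p=129, q=8
fundamental: x₁=129, y₁=8  (since 16641 − 260·64 = 1)

129 8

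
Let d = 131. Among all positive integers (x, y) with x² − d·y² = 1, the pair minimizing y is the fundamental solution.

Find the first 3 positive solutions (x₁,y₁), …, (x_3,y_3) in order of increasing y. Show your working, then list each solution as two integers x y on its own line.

√131 → a₀=11, period (2,4,11,4,2,22); ℓ=6 even so k=5
i=0: a=11 ⇒ p=11, q=1
i=1: a=2 ⇒ p=23, q=2
i=2: a=4 ⇒ p=103, q=9
i=3: a=11 ⇒ p=1156, q=101
i=4: a=4 ⇒ p=4727, q=413
i=5: a=2 ⇒ p=10610, q=927
fundamental: x₁=10610, y₁=927  (since 112572100 − 131·859329 = 1)
k=2:  x_2 = 10610·10610+131·927·927 = 225144199,  y_2 = 10610·927+927·10610 = 19670940
k=3:  x_3 = 10610·225144199+131·927·19670940 = 4777559892170,  y_3 = 10610·19670940+927·225144199 = 417417345873

10610 927
225144199 19670940
4777559892170 417417345873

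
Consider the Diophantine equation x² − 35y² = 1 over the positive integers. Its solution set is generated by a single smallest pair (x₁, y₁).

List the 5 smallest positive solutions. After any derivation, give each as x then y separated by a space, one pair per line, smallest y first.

6 1
71 12
846 143
10081 1704
120126 20305

d=35: √d = [5; 1,10] (ℓ=2, even), read p_1/q_1
a_0=5:  p_0=5·1+0=5,  q_0=5·0+1=1
a_1=1:  p_1=1·5+1=6,  q_1=1·1+0=1
→ (6, 1).  Check: 6²=36, 35·1²=35, difference 1.
(6+1√35)^2 = 71 + 12√35
(6+1√35)^3 = 846 + 143√35
(6+1√35)^4 = 10081 + 1704√35
(6+1√35)^5 = 120126 + 20305√35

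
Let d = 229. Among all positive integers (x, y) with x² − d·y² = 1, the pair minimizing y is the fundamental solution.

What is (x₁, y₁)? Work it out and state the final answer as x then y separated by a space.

5848201 386460

d=229: √d = [15; 7,1,1,7,30] (ℓ=5, odd), read p_9/q_9
i=0: a=15 ⇒ p=15, q=1
i=1: a=7 ⇒ p=106, q=7
i=2: a=1 ⇒ p=121, q=8
…
i=5: a=30 ⇒ p=51527, q=3405
i=6: a=7 ⇒ p=362399, q=23948
i=7: a=1 ⇒ p=413926, q=27353
i=8: a=1 ⇒ p=776325, q=51301
i=9: a=7 ⇒ p=5848201, q=386460
(x₁, y₁) = (5848201, 386460);  5848201² − 229·386460² = 1 ✓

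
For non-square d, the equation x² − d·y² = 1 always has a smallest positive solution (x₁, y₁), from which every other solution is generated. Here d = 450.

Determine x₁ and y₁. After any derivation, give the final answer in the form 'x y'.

√450 → a₀=21, period (4,1,2,4,2,1,4,42); ℓ=8 even so k=7
a_0=21:  p_0=21·1+0=21,  q_0=21·0+1=1
a_1=4:  p_1=4·21+1=85,  q_1=4·1+0=4
…
a_3=2:  p_3=2·106+85=297,  q_3=2·5+4=14
a_4=4:  p_4=4·297+106=1294,  q_4=4·14+5=61
a_5=2:  p_5=2·1294+297=2885,  q_5=2·61+14=136
a_6=1:  p_6=1·2885+1294=4179,  q_6=1·136+61=197
a_7=4:  p_7=4·4179+2885=19601,  q_7=4·197+136=924
(x₁, y₁) = (19601, 924);  19601² − 450·924² = 1 ✓

19601 924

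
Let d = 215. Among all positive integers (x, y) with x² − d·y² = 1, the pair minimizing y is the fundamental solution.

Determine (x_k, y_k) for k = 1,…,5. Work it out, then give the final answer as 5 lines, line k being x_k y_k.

44 3
3871 264
340604 23229
29969281 2043888
2636956124 179838915

[14; 1,1,1,28] for √215; ℓ=4 ⇒ convergent index 3
step 0: (14, 1)  from 14·(1,0) + (0,1)
step 1: (15, 1)  from 1·(14,1) + (1,0)
step 2: (29, 2)  from 1·(15,1) + (14,1)
step 3: (44, 3)  from 1·(29,2) + (15,1)
→ (44, 3).  Check: 44²=1936, 215·3²=1935, difference 1.
(x_2, y_2) = (44·44 + 215·3·3, 44·3 + 3·44) = (3871, 264)
(x_3, y_3) = (44·3871 + 215·3·264, 44·264 + 3·3871) = (340604, 23229)
(x_4, y_4) = (44·340604 + 215·3·23229, 44·23229 + 3·340604) = (29969281, 2043888)
(x_5, y_5) = (44·29969281 + 215·3·2043888, 44·2043888 + 3·29969281) = (2636956124, 179838915)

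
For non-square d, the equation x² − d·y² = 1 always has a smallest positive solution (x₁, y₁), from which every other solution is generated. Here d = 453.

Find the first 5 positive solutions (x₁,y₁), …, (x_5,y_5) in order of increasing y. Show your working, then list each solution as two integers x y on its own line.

[21; 3,1,1,10,14,10,1,1,3,42] for √453; ℓ=10 ⇒ convergent index 9
k=0  a_k=21  p_k/q_k = 21/1
k=1  a_k=3  p_k/q_k = 64/3
…
k=3  a_k=1  p_k/q_k = 149/7
k=4  a_k=10  p_k/q_k = 1575/74
k=5  a_k=14  p_k/q_k = 22199/1043
…
k=8  a_k=1  p_k/q_k = 469329/22051
k=9  a_k=3  p_k/q_k = 1653751/77700
fundamental: x₁=1653751, y₁=77700  (since 2734892370001 − 453·6037290000 = 1)
(x_2, y_2) = (1653751·1653751 + 453·77700·77700, 1653751·77700 + 77700·1653751) = (5469784740001, 256992905400)
(x_3, y_3) = (1653751·5469784740001 + 453·77700·256992905400, 1653751·256992905400 + 77700·5469784740001) = (18091323967121133751, 850004548596233100)
(x_4, y_4) = (1653751·18091323967121133751 + 453·77700·850004548596233100, 1653751·850004548596233100 + 77700·18091323967121133751) = (59837090203895614338960001, 2811391744490881177810800)
(x_5, y_5) = (1653751·59837090203895614338960001 + 453·77700·2811391744490881177810800, 1653751·2811391744490881177810800 + 77700·59837090203895614338960001) = (197911295523547060893371760093751, 9298683817686228472822980388500)

1653751 77700
5469784740001 256992905400
18091323967121133751 850004548596233100
59837090203895614338960001 2811391744490881177810800
197911295523547060893371760093751 9298683817686228472822980388500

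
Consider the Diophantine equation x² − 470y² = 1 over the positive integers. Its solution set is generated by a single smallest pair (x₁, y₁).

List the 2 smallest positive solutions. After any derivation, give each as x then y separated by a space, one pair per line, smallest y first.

1691 78
5718961 263796

d=470: √d = [21; 1,2,8,2,1,42] (ℓ=6, even), read p_5/q_5
step 0: (21, 1)  from 21·(1,0) + (0,1)
step 1: (22, 1)  from 1·(21,1) + (1,0)
…
step 4: (1149, 53)  from 2·(542,25) + (65,3)
step 5: (1691, 78)  from 1·(1149,53) + (542,25)
(x₁, y₁) = (1691, 78);  1691² − 470·78² = 1 ✓
k=2:  x_2 = 1691·1691+470·78·78 = 5718961,  y_2 = 1691·78+78·1691 = 263796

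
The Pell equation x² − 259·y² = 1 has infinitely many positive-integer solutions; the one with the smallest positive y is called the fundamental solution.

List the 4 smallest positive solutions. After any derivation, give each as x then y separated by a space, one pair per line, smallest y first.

847225 52644
1435580401249 89202625800
2432519210895520825 151149389286757356
4121782176900479681520001 256115082676856799248400

√259 = [16; 10,1,2,3,4,3,2,1,10,32, …], period ℓ=10 (even) → k=9
a_0=16:  p_0=16·1+0=16,  q_0=16·0+1=1
a_1=10:  p_1=10·16+1=161,  q_1=10·1+0=10
a_2=1:  p_2=1·161+16=177,  q_2=1·10+1=11
a_3=2:  p_3=2·177+161=515,  q_3=2·11+10=32
a_4=3:  p_4=3·515+177=1722,  q_4=3·32+11=107
a_5=4:  p_5=4·1722+515=7403,  q_5=4·107+32=460
a_6=3:  p_6=3·7403+1722=23931,  q_6=3·460+107=1487
a_7=2:  p_7=2·23931+7403=55265,  q_7=2·1487+460=3434
a_8=1:  p_8=1·55265+23931=79196,  q_8=1·3434+1487=4921
a_9=10:  p_9=10·79196+55265=847225,  q_9=10·4921+3434=52644
(x₁, y₁) = (847225, 52644);  847225² − 259·52644² = 1 ✓
n=2: (847225,52644)∘(847225,52644) = (847225·847225+259·52644·52644, 847225·52644+52644·847225) = (1435580401249,89202625800)
n=3: (1435580401249,89202625800)∘(847225,52644) = (847225·1435580401249+259·52644·89202625800, 847225·89202625800+52644·1435580401249) = (2432519210895520825,151149389286757356)
n=4: (2432519210895520825,151149389286757356)∘(847225,52644) = (847225·2432519210895520825+259·52644·151149389286757356, 847225·151149389286757356+52644·2432519210895520825) = (4121782176900479681520001,256115082676856799248400)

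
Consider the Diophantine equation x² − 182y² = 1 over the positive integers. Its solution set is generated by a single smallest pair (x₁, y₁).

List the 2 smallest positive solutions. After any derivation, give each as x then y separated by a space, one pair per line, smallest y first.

27 2
1457 108

√182 → a₀=13, period (2,26); ℓ=2 even so k=1
k=0  a_k=13  p_k/q_k = 13/1
k=1  a_k=2  p_k/q_k = 27/2
(x₁, y₁) = (27, 2);  27² − 182·2² = 1 ✓
(x_2, y_2) = (27·27 + 182·2·2, 27·2 + 2·27) = (1457, 108)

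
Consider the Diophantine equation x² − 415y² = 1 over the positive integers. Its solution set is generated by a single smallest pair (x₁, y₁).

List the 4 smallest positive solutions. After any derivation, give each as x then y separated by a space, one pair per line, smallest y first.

[20; 2,1,2,4,6,…,1,2,40] for √415; ℓ=16 ⇒ convergent index 15
step 0: (20, 1)  from 20·(1,0) + (0,1)
step 1: (41, 2)  from 2·(20,1) + (1,0)
…
step 3: (163, 8)  from 2·(61,3) + (41,2)
step 4: (713, 35)  from 4·(163,8) + (61,3)
…
step 6: (5154, 253)  from 1·(4441,218) + (713,35)
…
step 8: (33939, 1666)  from 3·(9595,471) + (5154,253)
step 9: (43534, 2137)  from 1·(33939,1666) + (9595,471)
step 10: (77473, 3803)  from 1·(43534,2137) + (33939,1666)
step 11: (508372, 24955)  from 6·(77473,3803) + (43534,2137)
step 12: (2110961, 103623)  from 4·(508372,24955) + (77473,3803)
step 13: (4730294, 232201)  from 2·(2110961,103623) + (508372,24955)
step 14: (6841255, 335824)  from 1·(4730294,232201) + (2110961,103623)
step 15: (18412804, 903849)  from 2·(6841255,335824) + (4730294,232201)
→ (18412804, 903849).  Check: 18412804²=339031351142416, 415·903849²=339031351142415, difference 1.
k=2:  x_2 = 18412804·18412804+415·903849·903849 = 678062702284831,  y_2 = 18412804·903849+903849·18412804 = 33284788965192
k=3:  x_3 = 18412804·678062702284831+415·903849·33284788965192 = 24970071273761872339444,  y_3 = 18412804·33284788965192+903849·678062702284831 = 1225732590794885332887
k=4:  x_4 = 18412804·24970071273761872339444+415·903849·1225732590794885332887 = 919538056459614718055705397121,  y_4 = 18412804·1225732590794885332887+903849·24970071273761872339444 = 45138347901436822389057205104

18412804 903849
678062702284831 33284788965192
24970071273761872339444 1225732590794885332887
919538056459614718055705397121 45138347901436822389057205104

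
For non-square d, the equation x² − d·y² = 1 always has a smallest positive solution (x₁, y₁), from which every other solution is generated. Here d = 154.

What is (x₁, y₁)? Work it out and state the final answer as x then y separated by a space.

[12; 2,2,3,1,2,1,3,2,2,24] for √154; ℓ=10 ⇒ convergent index 9
k=0  a_k=12  p_k/q_k = 12/1
…
k=3  a_k=3  p_k/q_k = 211/17
…
k=6  a_k=1  p_k/q_k = 1030/83
…
k=8  a_k=2  p_k/q_k = 8724/703
k=9  a_k=2  p_k/q_k = 21295/1716
→ (21295, 1716).  Check: 21295²=453477025, 154·1716²=453477024, difference 1.

21295 1716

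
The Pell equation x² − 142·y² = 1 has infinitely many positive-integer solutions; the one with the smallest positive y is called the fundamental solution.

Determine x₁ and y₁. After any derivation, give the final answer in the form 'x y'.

143 12

[11; 1,10,1,22] for √142; ℓ=4 ⇒ convergent index 3
k=0  a_k=11  p_k/q_k = 11/1
k=1  a_k=1  p_k/q_k = 12/1
k=2  a_k=10  p_k/q_k = 131/11
k=3  a_k=1  p_k/q_k = 143/12
(x₁, y₁) = (143, 12);  143² − 142·12² = 1 ✓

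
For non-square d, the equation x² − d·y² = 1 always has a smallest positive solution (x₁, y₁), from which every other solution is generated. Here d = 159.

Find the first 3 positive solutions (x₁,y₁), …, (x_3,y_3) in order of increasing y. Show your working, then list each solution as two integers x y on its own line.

d=159: √d = [12; 1,1,1,1,3,1,1,1,1,24] (ℓ=10, even), read p_9/q_9
k=0  a_k=12  p_k/q_k = 12/1
…
k=2  a_k=1  p_k/q_k = 25/2
…
k=6  a_k=1  p_k/q_k = 290/23
k=7  a_k=1  p_k/q_k = 517/41
k=8  a_k=1  p_k/q_k = 807/64
k=9  a_k=1  p_k/q_k = 1324/105
(x₁, y₁) = (1324, 105);  1324² − 159·105² = 1 ✓
(x_2, y_2) = (1324·1324 + 159·105·105, 1324·105 + 105·1324) = (3505951, 278040)
(x_3, y_3) = (1324·3505951 + 159·105·278040, 1324·278040 + 105·3505951) = (9283756924, 736249815)

1324 105
3505951 278040
9283756924 736249815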